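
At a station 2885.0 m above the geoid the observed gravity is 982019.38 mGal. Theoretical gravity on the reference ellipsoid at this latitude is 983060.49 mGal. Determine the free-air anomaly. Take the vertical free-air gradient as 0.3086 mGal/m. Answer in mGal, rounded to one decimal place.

-150.8

Free-air correction = 0.3086 × 2885.0 = 890.31 mGal
Free-air anomaly = 982019.38 − 983060.49 + (890.31) = -150.80 mGal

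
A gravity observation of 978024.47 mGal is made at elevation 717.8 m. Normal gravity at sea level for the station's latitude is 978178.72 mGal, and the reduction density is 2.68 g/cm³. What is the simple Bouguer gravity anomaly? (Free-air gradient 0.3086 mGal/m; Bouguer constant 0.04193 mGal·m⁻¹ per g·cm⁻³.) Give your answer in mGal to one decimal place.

Free-air correction = 0.3086 × 717.8 = 221.51 mGal
Free-air anomaly = 978024.47 − 978178.72 + (221.51) = 67.26 mGal
Bouguer slab correction = 0.04193 × 2.68 × 717.8 = 80.66 mGal
Simple Bouguer anomaly = 67.26 − (80.66) = -13.40 mGal

-13.4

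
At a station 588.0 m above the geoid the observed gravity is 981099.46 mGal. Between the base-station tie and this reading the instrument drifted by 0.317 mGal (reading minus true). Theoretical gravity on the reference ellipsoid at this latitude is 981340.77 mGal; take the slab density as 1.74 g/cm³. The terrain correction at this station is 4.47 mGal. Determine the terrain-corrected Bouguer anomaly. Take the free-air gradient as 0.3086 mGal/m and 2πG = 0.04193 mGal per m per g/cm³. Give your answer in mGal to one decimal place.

Drift-corrected reading = 981099.46 − (0.317) = 981099.143 mGal
Free-air correction = 0.3086 × 588.0 = 181.46 mGal
Free-air anomaly = 981099.143 − 981340.77 + (181.46) = -60.167 mGal
Bouguer slab correction = 0.04193 × 1.74 × 588.0 = 42.90 mGal
Simple Bouguer anomaly = -60.167 − (42.90) = -103.067 mGal
Complete Bouguer anomaly = -103.067 + 4.47 = -98.597 mGal

-98.6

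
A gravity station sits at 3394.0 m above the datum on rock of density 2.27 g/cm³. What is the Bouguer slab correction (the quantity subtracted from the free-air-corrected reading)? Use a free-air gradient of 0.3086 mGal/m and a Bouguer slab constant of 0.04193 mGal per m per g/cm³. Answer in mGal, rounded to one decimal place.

Bouguer slab correction = 0.04193 × 2.27 × 3394.0 = 323.0 mGal

323.0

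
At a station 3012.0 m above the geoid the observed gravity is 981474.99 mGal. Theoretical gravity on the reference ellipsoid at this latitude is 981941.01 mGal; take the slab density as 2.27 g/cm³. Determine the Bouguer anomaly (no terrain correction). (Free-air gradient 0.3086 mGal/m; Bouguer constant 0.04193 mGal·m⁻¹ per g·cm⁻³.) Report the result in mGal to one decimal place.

176.8

Free-air correction = 0.3086 × 3012.0 = 929.50 mGal
Free-air anomaly = 981474.99 − 981941.01 + (929.50) = 463.48 mGal
Bouguer slab correction = 0.04193 × 2.27 × 3012.0 = 286.69 mGal
Simple Bouguer anomaly = 463.48 − (286.69) = 176.79 mGal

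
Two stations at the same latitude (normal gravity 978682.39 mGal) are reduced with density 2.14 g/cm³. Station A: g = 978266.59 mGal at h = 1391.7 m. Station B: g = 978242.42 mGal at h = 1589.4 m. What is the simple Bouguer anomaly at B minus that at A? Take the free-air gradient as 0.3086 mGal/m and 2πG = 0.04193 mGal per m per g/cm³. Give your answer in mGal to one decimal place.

19.1

Δg_SB(A) = 978266.59 − 978682.39 + 0.3086×1391.7 − 0.04193×2.14×1391.7 = -111.20 mGal
Δg_SB(B) = 978242.42 − 978682.39 + 0.3086×1589.4 − 0.04193×2.14×1589.4 = -92.10 mGal
Difference = -92.10 − (-111.20) = 19.10 mGal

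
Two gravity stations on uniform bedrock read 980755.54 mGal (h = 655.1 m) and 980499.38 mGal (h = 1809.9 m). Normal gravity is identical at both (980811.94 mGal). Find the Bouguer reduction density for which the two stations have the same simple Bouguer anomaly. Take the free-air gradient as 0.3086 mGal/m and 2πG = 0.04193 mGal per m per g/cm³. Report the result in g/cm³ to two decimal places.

2.07

Δg_obs = 980499.38 − 980755.54 = -256.16 mGal over Δh = 1809.9 − 655.1 = 1154.8 m
Equal Bouguer anomalies ⇒ Δg_obs + (0.3086 − 0.04193ρ)·Δh = 0
0.3086 − 0.04193ρ = −Δg_obs/Δh = 0.22182
ρ = (0.3086 − 0.22182) / 0.04193 = 2.07 g/cm³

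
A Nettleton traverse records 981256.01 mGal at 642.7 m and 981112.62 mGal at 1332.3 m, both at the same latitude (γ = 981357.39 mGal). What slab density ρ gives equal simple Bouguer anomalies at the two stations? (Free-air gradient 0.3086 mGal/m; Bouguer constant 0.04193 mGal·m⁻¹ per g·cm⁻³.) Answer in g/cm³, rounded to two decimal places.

Δg_obs = 981112.62 − 981256.01 = -143.39 mGal over Δh = 1332.3 − 642.7 = 689.6 m
Equal Bouguer anomalies ⇒ Δg_obs + (0.3086 − 0.04193ρ)·Δh = 0
0.3086 − 0.04193ρ = −Δg_obs/Δh = 0.20793
ρ = (0.3086 − 0.20793) / 0.04193 = 2.40 g/cm³

2.40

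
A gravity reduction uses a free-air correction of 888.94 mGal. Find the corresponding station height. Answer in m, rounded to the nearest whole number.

2881

h = 888.94 / 0.3086 = 2880.56 m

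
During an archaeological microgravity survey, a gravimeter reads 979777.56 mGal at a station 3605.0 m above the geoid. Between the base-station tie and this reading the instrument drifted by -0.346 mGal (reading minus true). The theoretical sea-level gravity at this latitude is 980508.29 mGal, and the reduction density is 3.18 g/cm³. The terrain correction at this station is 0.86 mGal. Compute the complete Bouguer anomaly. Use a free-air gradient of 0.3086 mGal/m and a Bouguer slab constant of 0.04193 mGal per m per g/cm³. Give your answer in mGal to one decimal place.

-97.7

Drift-corrected reading = 979777.56 − (-0.346) = 979777.906 mGal
Free-air correction = 0.3086 × 3605.0 = 1112.50 mGal
Free-air anomaly = 979777.906 − 980508.29 + (1112.50) = 382.116 mGal
Bouguer slab correction = 0.04193 × 3.18 × 3605.0 = 480.68 mGal
Simple Bouguer anomaly = 382.116 − (480.68) = -98.564 mGal
Complete Bouguer anomaly = -98.564 + 0.86 = -97.704 mGal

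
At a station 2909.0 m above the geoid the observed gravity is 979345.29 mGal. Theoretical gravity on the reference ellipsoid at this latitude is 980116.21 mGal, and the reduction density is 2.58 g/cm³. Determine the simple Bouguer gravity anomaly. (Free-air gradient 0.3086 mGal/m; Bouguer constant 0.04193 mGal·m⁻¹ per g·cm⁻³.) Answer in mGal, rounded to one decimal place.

Free-air correction = 0.3086 × 2909.0 = 897.72 mGal
Free-air anomaly = 979345.29 − 980116.21 + (897.72) = 126.80 mGal
Bouguer slab correction = 0.04193 × 2.58 × 2909.0 = 314.69 mGal
Simple Bouguer anomaly = 126.80 − (314.69) = -187.89 mGal

-187.9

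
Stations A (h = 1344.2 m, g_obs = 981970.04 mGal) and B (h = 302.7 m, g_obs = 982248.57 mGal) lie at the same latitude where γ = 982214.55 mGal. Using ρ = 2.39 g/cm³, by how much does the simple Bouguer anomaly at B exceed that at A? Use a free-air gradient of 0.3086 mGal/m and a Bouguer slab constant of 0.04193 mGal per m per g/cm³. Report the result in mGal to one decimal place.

61.5

Δg_SB(A) = 981970.04 − 982214.55 + 0.3086×1344.2 − 0.04193×2.39×1344.2 = 35.60 mGal
Δg_SB(B) = 982248.57 − 982214.55 + 0.3086×302.7 − 0.04193×2.39×302.7 = 97.10 mGal
Difference = 97.10 − (35.60) = 61.50 mGal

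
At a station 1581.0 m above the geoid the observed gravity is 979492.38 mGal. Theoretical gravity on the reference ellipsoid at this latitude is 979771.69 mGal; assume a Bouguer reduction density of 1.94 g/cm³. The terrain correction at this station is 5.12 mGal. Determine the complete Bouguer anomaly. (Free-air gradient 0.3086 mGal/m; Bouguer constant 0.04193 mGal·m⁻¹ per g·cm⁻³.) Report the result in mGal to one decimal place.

85.1

Free-air correction = 0.3086 × 1581.0 = 487.90 mGal
Free-air anomaly = 979492.38 − 979771.69 + (487.90) = 208.59 mGal
Bouguer slab correction = 0.04193 × 1.94 × 1581.0 = 128.61 mGal
Simple Bouguer anomaly = 208.59 − (128.61) = 79.98 mGal
Complete Bouguer anomaly = 79.98 + 5.12 = 85.10 mGal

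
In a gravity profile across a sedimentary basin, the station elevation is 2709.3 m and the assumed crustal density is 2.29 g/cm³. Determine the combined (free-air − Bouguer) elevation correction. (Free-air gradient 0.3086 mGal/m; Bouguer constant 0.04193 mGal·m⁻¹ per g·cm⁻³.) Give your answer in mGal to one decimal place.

575.9

Combined gradient = 0.3086 − 0.04193 × 2.29 = 0.2125803 mGal/m
Combined elevation correction = 0.2125803 × 2709.3 = 575.9 mGal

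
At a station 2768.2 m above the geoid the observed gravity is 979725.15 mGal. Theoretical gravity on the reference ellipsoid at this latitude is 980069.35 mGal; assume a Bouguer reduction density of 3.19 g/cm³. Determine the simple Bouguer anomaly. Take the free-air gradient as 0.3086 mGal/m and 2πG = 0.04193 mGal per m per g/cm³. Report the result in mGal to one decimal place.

Free-air correction = 0.3086 × 2768.2 = 854.27 mGal
Free-air anomaly = 979725.15 − 980069.35 + (854.27) = 510.07 mGal
Bouguer slab correction = 0.04193 × 3.19 × 2768.2 = 370.27 mGal
Simple Bouguer anomaly = 510.07 − (370.27) = 139.80 mGal

139.8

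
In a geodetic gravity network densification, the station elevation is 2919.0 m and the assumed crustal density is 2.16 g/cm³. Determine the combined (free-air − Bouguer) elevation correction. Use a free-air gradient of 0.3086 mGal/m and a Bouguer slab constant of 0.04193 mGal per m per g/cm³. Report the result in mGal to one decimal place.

636.4

Combined gradient = 0.3086 − 0.04193 × 2.16 = 0.2180312 mGal/m
Combined elevation correction = 0.2180312 × 2919.0 = 636.4 mGal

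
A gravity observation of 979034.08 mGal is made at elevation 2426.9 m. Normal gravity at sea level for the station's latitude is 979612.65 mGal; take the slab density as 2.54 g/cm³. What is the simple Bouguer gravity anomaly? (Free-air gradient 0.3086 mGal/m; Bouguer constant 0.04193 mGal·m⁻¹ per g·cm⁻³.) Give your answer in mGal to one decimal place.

Free-air correction = 0.3086 × 2426.9 = 748.94 mGal
Free-air anomaly = 979034.08 − 979612.65 + (748.94) = 170.37 mGal
Bouguer slab correction = 0.04193 × 2.54 × 2426.9 = 258.47 mGal
Simple Bouguer anomaly = 170.37 − (258.47) = -88.10 mGal

-88.1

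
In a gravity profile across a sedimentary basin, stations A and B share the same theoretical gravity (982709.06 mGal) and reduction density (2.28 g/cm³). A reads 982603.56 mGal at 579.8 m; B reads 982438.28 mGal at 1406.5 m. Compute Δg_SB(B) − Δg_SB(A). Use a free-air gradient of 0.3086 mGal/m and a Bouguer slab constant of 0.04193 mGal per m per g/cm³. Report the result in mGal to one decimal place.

Δg_SB(A) = 982603.56 − 982709.06 + 0.3086×579.8 − 0.04193×2.28×579.8 = 18.00 mGal
Δg_SB(B) = 982438.28 − 982709.06 + 0.3086×1406.5 − 0.04193×2.28×1406.5 = 28.80 mGal
Difference = 28.80 − (18.00) = 10.80 mGal

10.8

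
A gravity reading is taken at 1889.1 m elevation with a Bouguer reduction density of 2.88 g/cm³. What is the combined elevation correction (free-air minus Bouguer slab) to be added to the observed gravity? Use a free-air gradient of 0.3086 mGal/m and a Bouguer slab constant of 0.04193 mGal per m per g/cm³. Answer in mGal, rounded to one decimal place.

Combined gradient = 0.3086 − 0.04193 × 2.88 = 0.1878416 mGal/m
Combined elevation correction = 0.1878416 × 1889.1 = 354.9 mGal

354.9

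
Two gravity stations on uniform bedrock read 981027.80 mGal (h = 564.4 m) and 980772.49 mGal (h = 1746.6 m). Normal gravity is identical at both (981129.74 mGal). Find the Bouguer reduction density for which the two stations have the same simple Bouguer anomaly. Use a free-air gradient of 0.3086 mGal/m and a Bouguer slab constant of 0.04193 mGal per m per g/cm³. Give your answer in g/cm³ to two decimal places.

2.21

Δg_obs = 980772.49 − 981027.80 = -255.31 mGal over Δh = 1746.6 − 564.4 = 1182.2 m
Equal Bouguer anomalies ⇒ Δg_obs + (0.3086 − 0.04193ρ)·Δh = 0
0.3086 − 0.04193ρ = −Δg_obs/Δh = 0.21596
ρ = (0.3086 − 0.21596) / 0.04193 = 2.21 g/cm³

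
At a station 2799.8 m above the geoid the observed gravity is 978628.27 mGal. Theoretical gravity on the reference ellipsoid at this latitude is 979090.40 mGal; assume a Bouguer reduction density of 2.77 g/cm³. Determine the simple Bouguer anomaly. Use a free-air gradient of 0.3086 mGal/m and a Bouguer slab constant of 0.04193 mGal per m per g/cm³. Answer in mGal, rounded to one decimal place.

Free-air correction = 0.3086 × 2799.8 = 864.02 mGal
Free-air anomaly = 978628.27 − 979090.40 + (864.02) = 401.89 mGal
Bouguer slab correction = 0.04193 × 2.77 × 2799.8 = 325.19 mGal
Simple Bouguer anomaly = 401.89 − (325.19) = 76.70 mGal

76.7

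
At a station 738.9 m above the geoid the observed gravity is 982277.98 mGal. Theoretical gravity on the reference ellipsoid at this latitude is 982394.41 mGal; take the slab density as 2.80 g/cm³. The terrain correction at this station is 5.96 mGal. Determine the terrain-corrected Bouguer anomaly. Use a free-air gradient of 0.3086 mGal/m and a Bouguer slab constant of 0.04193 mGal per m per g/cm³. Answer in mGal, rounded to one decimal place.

Free-air correction = 0.3086 × 738.9 = 228.02 mGal
Free-air anomaly = 982277.98 − 982394.41 + (228.02) = 111.59 mGal
Bouguer slab correction = 0.04193 × 2.80 × 738.9 = 86.75 mGal
Simple Bouguer anomaly = 111.59 − (86.75) = 24.84 mGal
Complete Bouguer anomaly = 24.84 + 5.96 = 30.80 mGal

30.8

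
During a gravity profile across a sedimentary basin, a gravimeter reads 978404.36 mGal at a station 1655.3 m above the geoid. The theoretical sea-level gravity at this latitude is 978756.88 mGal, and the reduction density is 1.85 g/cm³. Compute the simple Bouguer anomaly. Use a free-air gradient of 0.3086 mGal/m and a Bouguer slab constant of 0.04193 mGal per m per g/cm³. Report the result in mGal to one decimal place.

29.9

Free-air correction = 0.3086 × 1655.3 = 510.83 mGal
Free-air anomaly = 978404.36 − 978756.88 + (510.83) = 158.31 mGal
Bouguer slab correction = 0.04193 × 1.85 × 1655.3 = 128.40 mGal
Simple Bouguer anomaly = 158.31 − (128.40) = 29.91 mGal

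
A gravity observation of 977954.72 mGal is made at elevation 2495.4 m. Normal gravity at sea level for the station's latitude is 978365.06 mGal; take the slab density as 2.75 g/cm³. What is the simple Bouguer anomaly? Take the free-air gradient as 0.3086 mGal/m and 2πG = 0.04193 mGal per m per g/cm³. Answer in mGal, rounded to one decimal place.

Free-air correction = 0.3086 × 2495.4 = 770.08 mGal
Free-air anomaly = 977954.72 − 978365.06 + (770.08) = 359.74 mGal
Bouguer slab correction = 0.04193 × 2.75 × 2495.4 = 287.74 mGal
Simple Bouguer anomaly = 359.74 − (287.74) = 72.00 mGal

72.0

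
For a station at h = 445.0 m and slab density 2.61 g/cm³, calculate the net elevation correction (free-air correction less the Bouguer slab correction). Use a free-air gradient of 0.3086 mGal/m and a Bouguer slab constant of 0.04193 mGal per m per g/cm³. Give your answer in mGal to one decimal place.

88.6

Combined gradient = 0.3086 − 0.04193 × 2.61 = 0.1991627 mGal/m
Combined elevation correction = 0.1991627 × 445.0 = 88.6 mGal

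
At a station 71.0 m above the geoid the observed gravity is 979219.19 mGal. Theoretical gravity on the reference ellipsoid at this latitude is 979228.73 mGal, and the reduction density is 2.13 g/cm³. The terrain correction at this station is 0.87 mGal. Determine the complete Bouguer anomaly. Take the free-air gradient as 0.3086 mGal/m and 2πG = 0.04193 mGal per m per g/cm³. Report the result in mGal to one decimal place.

6.9

Free-air correction = 0.3086 × 71.0 = 21.91 mGal
Free-air anomaly = 979219.19 − 979228.73 + (21.91) = 12.37 mGal
Bouguer slab correction = 0.04193 × 2.13 × 71.0 = 6.34 mGal
Simple Bouguer anomaly = 12.37 − (6.34) = 6.03 mGal
Complete Bouguer anomaly = 6.03 + 0.87 = 6.90 mGal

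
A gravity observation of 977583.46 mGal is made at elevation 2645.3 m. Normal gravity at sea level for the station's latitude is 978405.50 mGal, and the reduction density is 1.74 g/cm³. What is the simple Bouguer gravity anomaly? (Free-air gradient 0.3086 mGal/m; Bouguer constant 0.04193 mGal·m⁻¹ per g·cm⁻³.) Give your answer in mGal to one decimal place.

Free-air correction = 0.3086 × 2645.3 = 816.34 mGal
Free-air anomaly = 977583.46 − 978405.50 + (816.34) = -5.70 mGal
Bouguer slab correction = 0.04193 × 1.74 × 2645.3 = 193.00 mGal
Simple Bouguer anomaly = -5.70 − (193.00) = -198.70 mGal

-198.7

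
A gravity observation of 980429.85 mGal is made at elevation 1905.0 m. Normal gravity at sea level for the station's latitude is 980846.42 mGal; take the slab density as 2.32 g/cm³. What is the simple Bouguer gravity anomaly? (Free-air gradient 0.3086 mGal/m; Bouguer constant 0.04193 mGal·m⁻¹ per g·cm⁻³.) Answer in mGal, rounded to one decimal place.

-14.0

Free-air correction = 0.3086 × 1905.0 = 587.88 mGal
Free-air anomaly = 980429.85 − 980846.42 + (587.88) = 171.31 mGal
Bouguer slab correction = 0.04193 × 2.32 × 1905.0 = 185.31 mGal
Simple Bouguer anomaly = 171.31 − (185.31) = -14.00 mGal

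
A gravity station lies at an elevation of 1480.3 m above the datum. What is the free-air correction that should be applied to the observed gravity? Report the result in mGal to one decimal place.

Free-air correction = 0.3086 × 1480.3 = 456.8 mGal

456.8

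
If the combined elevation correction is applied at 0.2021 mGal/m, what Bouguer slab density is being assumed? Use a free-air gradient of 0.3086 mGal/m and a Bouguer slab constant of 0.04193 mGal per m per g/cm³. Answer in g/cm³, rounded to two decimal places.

2.54

0.2021 = 0.3086 − 0.04193 × ρ
ρ = (0.3086 − 0.2021) / 0.04193 = 2.54 g/cm³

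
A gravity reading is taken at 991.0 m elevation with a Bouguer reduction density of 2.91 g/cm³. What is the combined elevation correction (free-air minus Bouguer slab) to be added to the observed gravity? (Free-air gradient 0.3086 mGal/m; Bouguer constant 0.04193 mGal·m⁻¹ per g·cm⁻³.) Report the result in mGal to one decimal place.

Combined gradient = 0.3086 − 0.04193 × 2.91 = 0.1865837 mGal/m
Combined elevation correction = 0.1865837 × 991.0 = 184.9 mGal

184.9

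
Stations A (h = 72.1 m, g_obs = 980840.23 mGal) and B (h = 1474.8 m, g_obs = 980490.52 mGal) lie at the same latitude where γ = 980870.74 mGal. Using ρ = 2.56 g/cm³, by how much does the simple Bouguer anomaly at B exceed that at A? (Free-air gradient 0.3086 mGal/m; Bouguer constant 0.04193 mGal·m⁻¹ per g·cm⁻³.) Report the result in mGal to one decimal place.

Δg_SB(A) = 980840.23 − 980870.74 + 0.3086×72.1 − 0.04193×2.56×72.1 = -16.00 mGal
Δg_SB(B) = 980490.52 − 980870.74 + 0.3086×1474.8 − 0.04193×2.56×1474.8 = -83.40 mGal
Difference = -83.40 − (-16.00) = -67.40 mGal

-67.4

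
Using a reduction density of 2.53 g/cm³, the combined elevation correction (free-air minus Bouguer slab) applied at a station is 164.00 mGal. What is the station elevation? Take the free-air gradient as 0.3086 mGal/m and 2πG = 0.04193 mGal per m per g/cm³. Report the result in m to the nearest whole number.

Combined gradient = 0.3086 − 0.04193 × 2.53 = 0.2025171 mGal/m
h = 164.00 / 0.2025171 = 809.81 m

810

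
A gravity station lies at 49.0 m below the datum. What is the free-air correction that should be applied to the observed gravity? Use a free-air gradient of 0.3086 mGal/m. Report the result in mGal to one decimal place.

Free-air correction = 0.3086 × -49.0 = -15.1 mGal

-15.1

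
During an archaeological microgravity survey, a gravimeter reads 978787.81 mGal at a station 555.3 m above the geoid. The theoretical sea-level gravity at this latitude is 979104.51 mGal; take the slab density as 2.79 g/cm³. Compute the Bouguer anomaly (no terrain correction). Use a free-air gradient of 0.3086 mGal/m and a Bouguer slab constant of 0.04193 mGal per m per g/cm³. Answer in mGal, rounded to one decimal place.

Free-air correction = 0.3086 × 555.3 = 171.37 mGal
Free-air anomaly = 978787.81 − 979104.51 + (171.37) = -145.33 mGal
Bouguer slab correction = 0.04193 × 2.79 × 555.3 = 64.96 mGal
Simple Bouguer anomaly = -145.33 − (64.96) = -210.29 mGal

-210.3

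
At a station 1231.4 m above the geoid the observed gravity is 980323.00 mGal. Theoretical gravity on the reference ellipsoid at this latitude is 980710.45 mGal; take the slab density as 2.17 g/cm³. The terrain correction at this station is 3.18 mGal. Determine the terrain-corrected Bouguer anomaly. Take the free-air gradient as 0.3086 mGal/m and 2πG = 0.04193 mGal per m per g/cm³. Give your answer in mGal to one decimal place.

Free-air correction = 0.3086 × 1231.4 = 380.01 mGal
Free-air anomaly = 980323.00 − 980710.45 + (380.01) = -7.44 mGal
Bouguer slab correction = 0.04193 × 2.17 × 1231.4 = 112.04 mGal
Simple Bouguer anomaly = -7.44 − (112.04) = -119.48 mGal
Complete Bouguer anomaly = -119.48 + 3.18 = -116.30 mGal

-116.3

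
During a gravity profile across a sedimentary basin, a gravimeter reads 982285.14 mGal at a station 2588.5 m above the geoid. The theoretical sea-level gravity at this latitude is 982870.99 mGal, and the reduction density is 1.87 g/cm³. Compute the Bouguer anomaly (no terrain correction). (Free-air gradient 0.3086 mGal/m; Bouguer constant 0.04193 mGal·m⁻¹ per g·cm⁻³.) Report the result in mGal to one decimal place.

10.0

Free-air correction = 0.3086 × 2588.5 = 798.81 mGal
Free-air anomaly = 982285.14 − 982870.99 + (798.81) = 212.96 mGal
Bouguer slab correction = 0.04193 × 1.87 × 2588.5 = 202.96 mGal
Simple Bouguer anomaly = 212.96 − (202.96) = 10.00 mGal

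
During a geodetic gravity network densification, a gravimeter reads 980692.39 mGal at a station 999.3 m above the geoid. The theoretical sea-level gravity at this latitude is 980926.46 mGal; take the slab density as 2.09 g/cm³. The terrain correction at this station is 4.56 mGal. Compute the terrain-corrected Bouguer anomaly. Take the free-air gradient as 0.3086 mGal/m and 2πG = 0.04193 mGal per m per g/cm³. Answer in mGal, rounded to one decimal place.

-8.7

Free-air correction = 0.3086 × 999.3 = 308.38 mGal
Free-air anomaly = 980692.39 − 980926.46 + (308.38) = 74.31 mGal
Bouguer slab correction = 0.04193 × 2.09 × 999.3 = 87.57 mGal
Simple Bouguer anomaly = 74.31 − (87.57) = -13.26 mGal
Complete Bouguer anomaly = -13.26 + 4.56 = -8.70 mGal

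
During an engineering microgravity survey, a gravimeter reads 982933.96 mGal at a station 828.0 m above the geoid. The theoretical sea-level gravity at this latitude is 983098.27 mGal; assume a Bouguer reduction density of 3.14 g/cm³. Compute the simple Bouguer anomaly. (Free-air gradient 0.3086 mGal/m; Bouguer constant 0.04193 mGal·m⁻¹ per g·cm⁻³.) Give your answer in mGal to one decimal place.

-17.8

Free-air correction = 0.3086 × 828.0 = 255.52 mGal
Free-air anomaly = 982933.96 − 983098.27 + (255.52) = 91.21 mGal
Bouguer slab correction = 0.04193 × 3.14 × 828.0 = 109.01 mGal
Simple Bouguer anomaly = 91.21 − (109.01) = -17.80 mGal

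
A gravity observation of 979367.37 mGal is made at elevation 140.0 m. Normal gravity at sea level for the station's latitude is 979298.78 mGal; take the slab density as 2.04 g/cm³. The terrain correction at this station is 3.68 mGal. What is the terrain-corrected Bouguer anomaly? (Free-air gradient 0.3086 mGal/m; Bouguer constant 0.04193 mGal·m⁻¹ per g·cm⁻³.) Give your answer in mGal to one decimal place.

Free-air correction = 0.3086 × 140.0 = 43.20 mGal
Free-air anomaly = 979367.37 − 979298.78 + (43.20) = 111.79 mGal
Bouguer slab correction = 0.04193 × 2.04 × 140.0 = 11.98 mGal
Simple Bouguer anomaly = 111.79 − (11.98) = 99.81 mGal
Complete Bouguer anomaly = 99.81 + 3.68 = 103.49 mGal

103.5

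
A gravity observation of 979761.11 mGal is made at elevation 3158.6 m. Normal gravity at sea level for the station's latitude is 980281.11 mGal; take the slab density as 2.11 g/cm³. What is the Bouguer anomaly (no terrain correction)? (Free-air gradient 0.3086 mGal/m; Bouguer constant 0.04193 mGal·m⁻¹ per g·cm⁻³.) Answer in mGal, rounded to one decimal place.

Free-air correction = 0.3086 × 3158.6 = 974.74 mGal
Free-air anomaly = 979761.11 − 980281.11 + (974.74) = 454.74 mGal
Bouguer slab correction = 0.04193 × 2.11 × 3158.6 = 279.45 mGal
Simple Bouguer anomaly = 454.74 − (279.45) = 175.29 mGal

175.3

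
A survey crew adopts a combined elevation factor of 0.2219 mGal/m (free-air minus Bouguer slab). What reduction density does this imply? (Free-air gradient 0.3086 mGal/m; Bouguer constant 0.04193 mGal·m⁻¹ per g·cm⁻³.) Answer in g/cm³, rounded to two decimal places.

0.2219 = 0.3086 − 0.04193 × ρ
ρ = (0.3086 − 0.2219) / 0.04193 = 2.07 g/cm³

2.07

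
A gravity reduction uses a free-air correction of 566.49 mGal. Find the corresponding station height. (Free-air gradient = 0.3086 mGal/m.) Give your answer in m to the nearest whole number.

h = 566.49 / 0.3086 = 1835.68 m

1836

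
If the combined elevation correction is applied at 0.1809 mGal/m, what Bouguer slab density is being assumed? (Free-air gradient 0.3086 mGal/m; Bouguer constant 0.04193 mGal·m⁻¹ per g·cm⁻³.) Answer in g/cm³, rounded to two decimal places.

3.05

0.1809 = 0.3086 − 0.04193 × ρ
ρ = (0.3086 − 0.1809) / 0.04193 = 3.05 g/cm³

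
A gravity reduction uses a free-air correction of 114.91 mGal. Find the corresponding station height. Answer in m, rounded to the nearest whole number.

372

h = 114.91 / 0.3086 = 372.36 m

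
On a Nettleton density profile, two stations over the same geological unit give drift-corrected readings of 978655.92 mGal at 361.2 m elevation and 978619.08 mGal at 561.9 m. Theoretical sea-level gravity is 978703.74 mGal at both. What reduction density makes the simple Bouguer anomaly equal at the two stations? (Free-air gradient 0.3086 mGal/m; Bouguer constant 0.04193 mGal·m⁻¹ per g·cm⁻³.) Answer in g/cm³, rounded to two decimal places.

Δg_obs = 978619.08 − 978655.92 = -36.84 mGal over Δh = 561.9 − 361.2 = 200.7 m
Equal Bouguer anomalies ⇒ Δg_obs + (0.3086 − 0.04193ρ)·Δh = 0
0.3086 − 0.04193ρ = −Δg_obs/Δh = 0.18356
ρ = (0.3086 − 0.18356) / 0.04193 = 2.98 g/cm³

2.98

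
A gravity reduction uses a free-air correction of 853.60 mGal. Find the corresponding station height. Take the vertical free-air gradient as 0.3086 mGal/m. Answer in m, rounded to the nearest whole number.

2766

h = 853.60 / 0.3086 = 2766.04 m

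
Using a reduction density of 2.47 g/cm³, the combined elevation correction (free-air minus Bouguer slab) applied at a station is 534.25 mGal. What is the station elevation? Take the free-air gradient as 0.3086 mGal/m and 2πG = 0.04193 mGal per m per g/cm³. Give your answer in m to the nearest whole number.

Combined gradient = 0.3086 − 0.04193 × 2.47 = 0.2050329 mGal/m
h = 534.25 / 0.2050329 = 2605.68 m

2606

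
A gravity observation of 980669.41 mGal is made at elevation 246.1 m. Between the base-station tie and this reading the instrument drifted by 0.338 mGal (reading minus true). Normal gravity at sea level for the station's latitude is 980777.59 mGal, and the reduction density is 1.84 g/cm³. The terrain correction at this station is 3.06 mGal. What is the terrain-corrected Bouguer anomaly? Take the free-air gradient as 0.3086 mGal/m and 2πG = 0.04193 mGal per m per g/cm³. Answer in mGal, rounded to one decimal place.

Drift-corrected reading = 980669.41 − (0.338) = 980669.072 mGal
Free-air correction = 0.3086 × 246.1 = 75.95 mGal
Free-air anomaly = 980669.072 − 980777.59 + (75.95) = -32.568 mGal
Bouguer slab correction = 0.04193 × 1.84 × 246.1 = 18.99 mGal
Simple Bouguer anomaly = -32.568 − (18.99) = -51.558 mGal
Complete Bouguer anomaly = -51.558 + 3.06 = -48.498 mGal

-48.5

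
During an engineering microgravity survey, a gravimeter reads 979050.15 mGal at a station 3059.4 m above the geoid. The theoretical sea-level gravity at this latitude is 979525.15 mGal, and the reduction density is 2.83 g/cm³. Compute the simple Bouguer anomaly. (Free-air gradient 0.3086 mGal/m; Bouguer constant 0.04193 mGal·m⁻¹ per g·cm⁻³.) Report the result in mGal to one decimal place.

106.1

Free-air correction = 0.3086 × 3059.4 = 944.13 mGal
Free-air anomaly = 979050.15 − 979525.15 + (944.13) = 469.13 mGal
Bouguer slab correction = 0.04193 × 2.83 × 3059.4 = 363.03 mGal
Simple Bouguer anomaly = 469.13 − (363.03) = 106.10 mGal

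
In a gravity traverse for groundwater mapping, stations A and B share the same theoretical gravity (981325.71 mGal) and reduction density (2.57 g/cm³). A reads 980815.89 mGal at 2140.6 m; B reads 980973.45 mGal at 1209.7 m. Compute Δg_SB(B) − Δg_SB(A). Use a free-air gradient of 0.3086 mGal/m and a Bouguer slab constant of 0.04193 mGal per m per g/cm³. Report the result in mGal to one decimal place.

Δg_SB(A) = 980815.89 − 981325.71 + 0.3086×2140.6 − 0.04193×2.57×2140.6 = -79.90 mGal
Δg_SB(B) = 980973.45 − 981325.71 + 0.3086×1209.7 − 0.04193×2.57×1209.7 = -109.30 mGal
Difference = -109.30 − (-79.90) = -29.40 mGal

-29.4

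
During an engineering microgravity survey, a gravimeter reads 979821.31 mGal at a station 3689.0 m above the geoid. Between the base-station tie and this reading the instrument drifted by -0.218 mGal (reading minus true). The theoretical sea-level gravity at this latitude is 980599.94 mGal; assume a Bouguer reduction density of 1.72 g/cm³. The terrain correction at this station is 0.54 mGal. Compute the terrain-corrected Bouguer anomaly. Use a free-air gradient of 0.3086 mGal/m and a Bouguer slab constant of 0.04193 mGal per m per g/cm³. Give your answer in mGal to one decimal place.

94.5

Drift-corrected reading = 979821.31 − (-0.218) = 979821.528 mGal
Free-air correction = 0.3086 × 3689.0 = 1138.43 mGal
Free-air anomaly = 979821.528 − 980599.94 + (1138.43) = 360.018 mGal
Bouguer slab correction = 0.04193 × 1.72 × 3689.0 = 266.05 mGal
Simple Bouguer anomaly = 360.018 − (266.05) = 93.968 mGal
Complete Bouguer anomaly = 93.968 + 0.54 = 94.508 mGal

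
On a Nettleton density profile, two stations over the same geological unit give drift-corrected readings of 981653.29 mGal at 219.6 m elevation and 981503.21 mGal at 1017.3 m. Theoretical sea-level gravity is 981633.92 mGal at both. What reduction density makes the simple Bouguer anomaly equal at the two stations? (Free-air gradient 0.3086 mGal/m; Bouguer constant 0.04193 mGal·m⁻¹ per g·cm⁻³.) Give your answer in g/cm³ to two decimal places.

2.87

Δg_obs = 981503.21 − 981653.29 = -150.08 mGal over Δh = 1017.3 − 219.6 = 797.7 m
Equal Bouguer anomalies ⇒ Δg_obs + (0.3086 − 0.04193ρ)·Δh = 0
0.3086 − 0.04193ρ = −Δg_obs/Δh = 0.18814
ρ = (0.3086 − 0.18814) / 0.04193 = 2.87 g/cm³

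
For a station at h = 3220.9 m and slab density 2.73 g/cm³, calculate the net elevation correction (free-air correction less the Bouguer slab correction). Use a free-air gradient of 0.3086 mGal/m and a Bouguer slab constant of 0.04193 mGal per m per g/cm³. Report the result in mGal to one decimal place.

625.3

Combined gradient = 0.3086 − 0.04193 × 2.73 = 0.1941311 mGal/m
Combined elevation correction = 0.1941311 × 3220.9 = 625.3 mGal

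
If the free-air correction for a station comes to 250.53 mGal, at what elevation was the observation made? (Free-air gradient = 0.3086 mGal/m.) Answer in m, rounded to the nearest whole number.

h = 250.53 / 0.3086 = 811.83 m

812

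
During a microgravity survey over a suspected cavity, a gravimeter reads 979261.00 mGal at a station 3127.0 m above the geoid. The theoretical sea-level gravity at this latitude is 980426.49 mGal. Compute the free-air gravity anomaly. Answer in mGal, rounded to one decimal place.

Free-air correction = 0.3086 × 3127.0 = 964.99 mGal
Free-air anomaly = 979261.00 − 980426.49 + (964.99) = -200.50 mGal

-200.5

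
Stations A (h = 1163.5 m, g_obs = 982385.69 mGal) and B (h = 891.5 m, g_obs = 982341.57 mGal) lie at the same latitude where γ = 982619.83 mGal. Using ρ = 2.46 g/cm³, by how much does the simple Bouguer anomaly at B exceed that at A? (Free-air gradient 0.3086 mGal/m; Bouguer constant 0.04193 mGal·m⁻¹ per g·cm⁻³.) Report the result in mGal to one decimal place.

Δg_SB(A) = 982385.69 − 982619.83 + 0.3086×1163.5 − 0.04193×2.46×1163.5 = 4.90 mGal
Δg_SB(B) = 982341.57 − 982619.83 + 0.3086×891.5 − 0.04193×2.46×891.5 = -95.10 mGal
Difference = -95.10 − (4.90) = -100.00 mGal

-100.0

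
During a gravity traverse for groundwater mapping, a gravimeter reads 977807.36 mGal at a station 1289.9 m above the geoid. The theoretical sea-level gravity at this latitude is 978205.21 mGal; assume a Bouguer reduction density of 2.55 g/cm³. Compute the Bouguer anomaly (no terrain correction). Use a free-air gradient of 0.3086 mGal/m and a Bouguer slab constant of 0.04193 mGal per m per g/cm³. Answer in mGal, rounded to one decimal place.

Free-air correction = 0.3086 × 1289.9 = 398.06 mGal
Free-air anomaly = 977807.36 − 978205.21 + (398.06) = 0.21 mGal
Bouguer slab correction = 0.04193 × 2.55 × 1289.9 = 137.92 mGal
Simple Bouguer anomaly = 0.21 − (137.92) = -137.71 mGal

-137.7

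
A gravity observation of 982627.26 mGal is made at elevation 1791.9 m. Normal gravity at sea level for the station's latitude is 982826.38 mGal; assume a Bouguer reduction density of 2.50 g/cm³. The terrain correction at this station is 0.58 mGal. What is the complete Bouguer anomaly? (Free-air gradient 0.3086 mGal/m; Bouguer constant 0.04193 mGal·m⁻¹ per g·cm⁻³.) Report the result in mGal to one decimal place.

166.6

Free-air correction = 0.3086 × 1791.9 = 552.98 mGal
Free-air anomaly = 982627.26 − 982826.38 + (552.98) = 353.86 mGal
Bouguer slab correction = 0.04193 × 2.50 × 1791.9 = 187.84 mGal
Simple Bouguer anomaly = 353.86 − (187.84) = 166.02 mGal
Complete Bouguer anomaly = 166.02 + 0.58 = 166.60 mGal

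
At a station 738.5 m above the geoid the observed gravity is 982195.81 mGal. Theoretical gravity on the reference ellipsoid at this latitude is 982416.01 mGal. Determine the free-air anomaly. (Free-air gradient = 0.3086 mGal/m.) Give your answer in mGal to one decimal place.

7.7

Free-air correction = 0.3086 × 738.5 = 227.90 mGal
Free-air anomaly = 982195.81 − 982416.01 + (227.90) = 7.70 mGal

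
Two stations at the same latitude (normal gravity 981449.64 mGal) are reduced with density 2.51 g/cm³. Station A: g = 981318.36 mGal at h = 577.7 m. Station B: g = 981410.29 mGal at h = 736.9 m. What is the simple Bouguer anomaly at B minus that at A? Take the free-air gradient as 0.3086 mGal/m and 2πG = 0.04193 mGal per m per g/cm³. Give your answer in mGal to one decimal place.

124.3

Δg_SB(A) = 981318.36 − 981449.64 + 0.3086×577.7 − 0.04193×2.51×577.7 = -13.80 mGal
Δg_SB(B) = 981410.29 − 981449.64 + 0.3086×736.9 − 0.04193×2.51×736.9 = 110.50 mGal
Difference = 110.50 − (-13.80) = 124.30 mGal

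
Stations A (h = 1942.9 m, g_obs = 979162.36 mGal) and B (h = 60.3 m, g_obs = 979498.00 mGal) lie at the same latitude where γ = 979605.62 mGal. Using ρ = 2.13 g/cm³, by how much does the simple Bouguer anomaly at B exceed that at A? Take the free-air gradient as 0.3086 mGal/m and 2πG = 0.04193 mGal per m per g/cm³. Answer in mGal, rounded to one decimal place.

-77.2

Δg_SB(A) = 979162.36 − 979605.62 + 0.3086×1942.9 − 0.04193×2.13×1942.9 = -17.20 mGal
Δg_SB(B) = 979498.00 − 979605.62 + 0.3086×60.3 − 0.04193×2.13×60.3 = -94.40 mGal
Difference = -94.40 − (-17.20) = -77.20 mGal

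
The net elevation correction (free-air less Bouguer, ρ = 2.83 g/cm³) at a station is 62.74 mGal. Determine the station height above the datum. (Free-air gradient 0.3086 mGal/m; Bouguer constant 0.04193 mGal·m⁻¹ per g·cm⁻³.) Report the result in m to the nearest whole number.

330

Combined gradient = 0.3086 − 0.04193 × 2.83 = 0.1899381 mGal/m
h = 62.74 / 0.1899381 = 330.32 m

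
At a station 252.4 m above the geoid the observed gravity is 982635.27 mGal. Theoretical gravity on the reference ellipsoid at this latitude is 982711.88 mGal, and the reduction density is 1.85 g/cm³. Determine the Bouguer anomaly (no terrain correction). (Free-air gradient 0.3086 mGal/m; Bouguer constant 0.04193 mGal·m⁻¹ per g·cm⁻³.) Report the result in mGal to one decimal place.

-18.3

Free-air correction = 0.3086 × 252.4 = 77.89 mGal
Free-air anomaly = 982635.27 − 982711.88 + (77.89) = 1.28 mGal
Bouguer slab correction = 0.04193 × 1.85 × 252.4 = 19.58 mGal
Simple Bouguer anomaly = 1.28 − (19.58) = -18.30 mGal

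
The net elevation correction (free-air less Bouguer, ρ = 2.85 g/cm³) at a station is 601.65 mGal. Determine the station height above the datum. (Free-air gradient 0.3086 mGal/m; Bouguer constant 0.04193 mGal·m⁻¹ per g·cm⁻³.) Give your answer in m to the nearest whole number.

Combined gradient = 0.3086 − 0.04193 × 2.85 = 0.1890995 mGal/m
h = 601.65 / 0.1890995 = 3181.66 m

3182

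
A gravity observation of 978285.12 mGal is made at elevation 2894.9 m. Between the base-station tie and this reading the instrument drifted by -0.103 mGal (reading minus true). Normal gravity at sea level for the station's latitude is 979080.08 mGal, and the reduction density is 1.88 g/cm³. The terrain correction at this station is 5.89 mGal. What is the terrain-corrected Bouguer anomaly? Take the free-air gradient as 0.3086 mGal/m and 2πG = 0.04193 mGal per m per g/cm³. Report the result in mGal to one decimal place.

Drift-corrected reading = 978285.12 − (-0.103) = 978285.223 mGal
Free-air correction = 0.3086 × 2894.9 = 893.37 mGal
Free-air anomaly = 978285.223 − 979080.08 + (893.37) = 98.513 mGal
Bouguer slab correction = 0.04193 × 1.88 × 2894.9 = 228.20 mGal
Simple Bouguer anomaly = 98.513 − (228.20) = -129.687 mGal
Complete Bouguer anomaly = -129.687 + 5.89 = -123.797 mGal

-123.8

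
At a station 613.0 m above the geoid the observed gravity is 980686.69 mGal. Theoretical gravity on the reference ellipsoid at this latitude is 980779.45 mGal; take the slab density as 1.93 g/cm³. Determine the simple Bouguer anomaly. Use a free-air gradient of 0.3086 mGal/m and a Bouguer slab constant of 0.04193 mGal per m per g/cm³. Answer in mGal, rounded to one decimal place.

Free-air correction = 0.3086 × 613.0 = 189.17 mGal
Free-air anomaly = 980686.69 − 980779.45 + (189.17) = 96.41 mGal
Bouguer slab correction = 0.04193 × 1.93 × 613.0 = 49.61 mGal
Simple Bouguer anomaly = 96.41 − (49.61) = 46.80 mGal

46.8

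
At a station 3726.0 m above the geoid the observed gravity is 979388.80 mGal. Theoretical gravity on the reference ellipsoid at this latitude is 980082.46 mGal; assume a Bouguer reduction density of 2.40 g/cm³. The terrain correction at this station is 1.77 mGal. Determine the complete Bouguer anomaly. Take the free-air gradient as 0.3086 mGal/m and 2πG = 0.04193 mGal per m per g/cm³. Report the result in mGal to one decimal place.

Free-air correction = 0.3086 × 3726.0 = 1149.84 mGal
Free-air anomaly = 979388.80 − 980082.46 + (1149.84) = 456.18 mGal
Bouguer slab correction = 0.04193 × 2.40 × 3726.0 = 374.95 mGal
Simple Bouguer anomaly = 456.18 − (374.95) = 81.23 mGal
Complete Bouguer anomaly = 81.23 + 1.77 = 83.00 mGal

83.0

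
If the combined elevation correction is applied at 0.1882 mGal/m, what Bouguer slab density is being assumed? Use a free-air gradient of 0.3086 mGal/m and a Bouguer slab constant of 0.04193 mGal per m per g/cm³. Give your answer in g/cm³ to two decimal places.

0.1882 = 0.3086 − 0.04193 × ρ
ρ = (0.3086 − 0.1882) / 0.04193 = 2.87 g/cm³

2.87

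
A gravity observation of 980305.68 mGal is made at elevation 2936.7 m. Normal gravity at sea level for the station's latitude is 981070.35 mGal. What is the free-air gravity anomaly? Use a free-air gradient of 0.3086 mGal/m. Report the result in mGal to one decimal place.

Free-air correction = 0.3086 × 2936.7 = 906.27 mGal
Free-air anomaly = 980305.68 − 981070.35 + (906.27) = 141.60 mGal

141.6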